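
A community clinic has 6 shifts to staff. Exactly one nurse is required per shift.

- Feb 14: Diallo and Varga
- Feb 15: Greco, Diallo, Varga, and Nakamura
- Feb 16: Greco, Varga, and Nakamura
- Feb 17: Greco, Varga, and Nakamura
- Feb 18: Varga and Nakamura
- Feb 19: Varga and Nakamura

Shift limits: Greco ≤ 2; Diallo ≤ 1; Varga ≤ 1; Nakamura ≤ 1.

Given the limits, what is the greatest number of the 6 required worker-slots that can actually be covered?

5

Total capacity across all nurses is 2+1+1+1 = 5, and 6 slots are needed, so at most 5 can be filled.
An assignment achieving 5: Feb 14→Diallo, Feb 16→Greco, Feb 17→Greco, Feb 18→Varga, Feb 19→Nakamura.
Loads: Greco 2/2, Diallo 1/1, Varga 1/1, Nakamura 1/1.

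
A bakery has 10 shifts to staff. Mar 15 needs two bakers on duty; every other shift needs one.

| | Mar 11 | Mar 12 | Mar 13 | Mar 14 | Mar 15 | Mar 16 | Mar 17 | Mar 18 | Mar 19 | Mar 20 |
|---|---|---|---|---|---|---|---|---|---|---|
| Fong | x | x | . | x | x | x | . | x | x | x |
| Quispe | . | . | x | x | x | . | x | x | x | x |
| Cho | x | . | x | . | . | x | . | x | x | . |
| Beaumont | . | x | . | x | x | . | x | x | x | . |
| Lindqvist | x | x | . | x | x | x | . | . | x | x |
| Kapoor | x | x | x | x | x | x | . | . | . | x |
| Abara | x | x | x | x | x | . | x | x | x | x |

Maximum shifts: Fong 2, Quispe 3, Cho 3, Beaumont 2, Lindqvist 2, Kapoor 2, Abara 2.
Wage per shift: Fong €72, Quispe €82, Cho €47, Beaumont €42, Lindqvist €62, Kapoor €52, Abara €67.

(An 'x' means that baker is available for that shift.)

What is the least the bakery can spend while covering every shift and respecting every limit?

Picking the cheapest available baker for each shift independently would cost €497, but that ignores the shift limits.
An optimal schedule: Mar 11→Cho, Mar 12→Beaumont, Mar 13→Cho, Mar 14→Kapoor, Mar 15→Lindqvist+Abara, Mar 16→Cho, Mar 17→Beaumont, Mar 18→Abara, Mar 19→Lindqvist, Mar 20→Kapoor.
Total: 47 + 42 + 47 + 52 + 62 + 67 + 47 + 42 + 67 + 62 + 52 = €587.

€587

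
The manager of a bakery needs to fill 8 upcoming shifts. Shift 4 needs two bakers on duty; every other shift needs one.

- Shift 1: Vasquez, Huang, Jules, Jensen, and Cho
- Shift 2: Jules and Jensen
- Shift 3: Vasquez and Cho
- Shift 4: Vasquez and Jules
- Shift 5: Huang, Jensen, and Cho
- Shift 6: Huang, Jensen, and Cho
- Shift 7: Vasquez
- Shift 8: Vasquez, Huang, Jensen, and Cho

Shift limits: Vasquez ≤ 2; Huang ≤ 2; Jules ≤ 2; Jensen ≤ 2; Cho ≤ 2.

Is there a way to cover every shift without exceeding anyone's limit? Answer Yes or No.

Shift 4 can only be covered by Vasquez and Jules, so that assignment is forced.
Shift 7 can only be covered by Vasquez, so that assignment is forced.
One valid schedule: Shift 1→Jensen, Shift 2→Jules, Shift 3→Cho, Shift 4→Vasquez+Jules, Shift 5→Huang, Shift 6→Huang, Shift 7→Vasquez, Shift 8→Jensen.
Loads: Vasquez 2/2, Huang 2/2, Jules 2/2, Jensen 2/2, Cho 1/2 — all within limits.

Yes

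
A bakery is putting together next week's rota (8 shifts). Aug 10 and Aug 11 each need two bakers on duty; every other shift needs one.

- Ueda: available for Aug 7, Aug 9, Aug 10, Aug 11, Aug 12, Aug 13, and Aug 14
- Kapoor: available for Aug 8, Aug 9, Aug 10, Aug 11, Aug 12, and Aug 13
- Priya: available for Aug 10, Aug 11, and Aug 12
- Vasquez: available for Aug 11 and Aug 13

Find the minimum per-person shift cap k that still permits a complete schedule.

3

With 4 bakers and 10 worker-slots to fill, someone must work at least ⌈10/4⌉ = 3 shifts, so k ≥ 3.
k = 3 works: Aug 7→Ueda, Aug 8→Kapoor, Aug 9→Ueda, Aug 10→Kapoor+Priya, Aug 11→Priya+Vasquez, Aug 12→Kapoor, Aug 13→Vasquez, Aug 14→Ueda.
Loads: Ueda 3, Kapoor 3, Priya 2, Vasquez 2 — all ≤ 3.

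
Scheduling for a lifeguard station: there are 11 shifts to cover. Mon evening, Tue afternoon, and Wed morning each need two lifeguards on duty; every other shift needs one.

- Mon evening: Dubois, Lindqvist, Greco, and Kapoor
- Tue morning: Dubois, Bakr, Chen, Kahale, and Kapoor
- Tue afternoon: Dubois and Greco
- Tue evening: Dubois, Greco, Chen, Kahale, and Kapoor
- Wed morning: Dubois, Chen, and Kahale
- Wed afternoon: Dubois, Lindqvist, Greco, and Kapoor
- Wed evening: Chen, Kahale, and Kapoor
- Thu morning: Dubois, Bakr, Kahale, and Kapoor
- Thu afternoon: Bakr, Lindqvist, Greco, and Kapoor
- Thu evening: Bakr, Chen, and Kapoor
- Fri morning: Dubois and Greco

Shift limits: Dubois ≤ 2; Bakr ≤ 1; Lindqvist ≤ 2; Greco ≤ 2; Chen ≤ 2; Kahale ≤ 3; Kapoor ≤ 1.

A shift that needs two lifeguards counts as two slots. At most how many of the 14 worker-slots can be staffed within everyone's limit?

13

Total capacity across all lifeguards is 2+1+2+2+2+3+1 = 13, and 14 slots are needed, so at most 13 can be filled.
An assignment achieving 13: Mon evening→Lindqvist+Greco, Tue morning→Kahale, Tue afternoon→Dubois+Greco, Wed morning→Chen+Kahale, Wed afternoon→Lindqvist, Wed evening→Chen, Thu morning→Kahale, Thu afternoon→Kapoor, Thu evening→Bakr, Fri morning→Dubois.
Loads: Dubois 2/2, Bakr 1/1, Lindqvist 2/2, Greco 2/2, Chen 2/2, Kahale 3/3, Kapoor 1/1.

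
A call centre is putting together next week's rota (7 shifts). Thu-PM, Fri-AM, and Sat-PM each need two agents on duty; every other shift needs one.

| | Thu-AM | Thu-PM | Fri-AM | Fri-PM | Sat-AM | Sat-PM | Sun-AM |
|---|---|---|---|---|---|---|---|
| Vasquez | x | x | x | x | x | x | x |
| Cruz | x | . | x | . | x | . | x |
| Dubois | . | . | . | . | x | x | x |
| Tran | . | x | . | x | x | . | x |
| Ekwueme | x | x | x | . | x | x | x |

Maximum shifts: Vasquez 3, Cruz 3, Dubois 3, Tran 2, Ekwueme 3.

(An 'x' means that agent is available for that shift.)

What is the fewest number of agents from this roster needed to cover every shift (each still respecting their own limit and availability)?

10 slots to fill and no one can take more than 3, so at least ⌈10/3⌉ = 4 agents are needed.
Vasquez, Cruz, Dubois, and Tran alone can cover everything: Thu-AM→Cruz, Thu-PM→Vasquez+Tran, Fri-AM→Vasquez+Cruz, Fri-PM→Tran, Sat-AM→Cruz, Sat-PM→Vasquez+Dubois, Sun-AM→Dubois.

4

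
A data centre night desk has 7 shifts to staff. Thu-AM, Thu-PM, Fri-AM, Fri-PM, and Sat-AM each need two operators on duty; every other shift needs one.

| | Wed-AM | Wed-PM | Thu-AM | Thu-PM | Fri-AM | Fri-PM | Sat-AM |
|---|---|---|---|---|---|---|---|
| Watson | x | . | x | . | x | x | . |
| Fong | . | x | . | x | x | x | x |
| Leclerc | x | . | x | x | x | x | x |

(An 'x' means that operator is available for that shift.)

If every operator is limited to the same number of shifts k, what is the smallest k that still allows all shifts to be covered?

4

With 3 operators and 12 worker-slots to fill, someone must work at least ⌈12/3⌉ = 4 shifts, so k ≥ 4.
k = 4 works: Wed-AM→Watson, Wed-PM→Fong, Thu-AM→Watson+Leclerc, Thu-PM→Fong+Leclerc, Fri-AM→Watson+Fong, Fri-PM→Watson+Leclerc, Sat-AM→Fong+Leclerc.
Loads: Watson 4, Fong 4, Leclerc 4 — all ≤ 4.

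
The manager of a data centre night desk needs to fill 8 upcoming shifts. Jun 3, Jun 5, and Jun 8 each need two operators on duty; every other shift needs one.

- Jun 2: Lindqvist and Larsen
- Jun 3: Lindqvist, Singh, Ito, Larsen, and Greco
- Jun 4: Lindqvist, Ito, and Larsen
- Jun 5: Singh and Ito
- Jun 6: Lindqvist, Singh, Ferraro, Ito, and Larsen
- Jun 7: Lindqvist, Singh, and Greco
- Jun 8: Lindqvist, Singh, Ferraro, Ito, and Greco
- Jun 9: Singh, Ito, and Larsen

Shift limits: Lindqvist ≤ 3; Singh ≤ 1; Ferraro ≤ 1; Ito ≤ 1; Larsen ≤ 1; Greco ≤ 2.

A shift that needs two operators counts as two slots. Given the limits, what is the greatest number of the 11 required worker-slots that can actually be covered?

Total capacity across all operators is 3+1+1+1+1+2 = 9, and 11 slots are needed, so at most 9 can be filled.
An assignment achieving 9: Jun 2→Lindqvist, Jun 3→Greco, Jun 4→Lindqvist, Jun 5→Singh+Ito, Jun 6→Ferraro, Jun 7→Lindqvist, Jun 8→Greco, Jun 9→Larsen.
Loads: Lindqvist 3/3, Singh 1/1, Ferraro 1/1, Ito 1/1, Larsen 1/1, Greco 2/2.

9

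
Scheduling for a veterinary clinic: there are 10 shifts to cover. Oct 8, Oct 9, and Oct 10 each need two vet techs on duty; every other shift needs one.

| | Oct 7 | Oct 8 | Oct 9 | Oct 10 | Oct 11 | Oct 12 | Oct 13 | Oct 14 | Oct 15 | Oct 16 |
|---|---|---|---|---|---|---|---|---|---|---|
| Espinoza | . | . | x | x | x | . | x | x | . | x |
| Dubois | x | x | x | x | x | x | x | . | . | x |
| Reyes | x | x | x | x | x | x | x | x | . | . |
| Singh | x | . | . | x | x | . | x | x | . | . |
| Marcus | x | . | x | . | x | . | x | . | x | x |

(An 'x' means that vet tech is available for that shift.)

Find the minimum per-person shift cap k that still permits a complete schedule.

3

With 5 vet techs and 13 worker-slots to fill, someone must work at least ⌈13/5⌉ = 3 shifts, so k ≥ 3.
k = 3 works: Oct 7→Dubois, Oct 8→Dubois+Reyes, Oct 9→Reyes+Marcus, Oct 10→Reyes+Singh, Oct 11→Espinoza, Oct 12→Dubois, Oct 13→Singh, Oct 14→Espinoza, Oct 15→Marcus, Oct 16→Espinoza.
Loads: Espinoza 3, Dubois 3, Reyes 3, Singh 2, Marcus 2 — all ≤ 3.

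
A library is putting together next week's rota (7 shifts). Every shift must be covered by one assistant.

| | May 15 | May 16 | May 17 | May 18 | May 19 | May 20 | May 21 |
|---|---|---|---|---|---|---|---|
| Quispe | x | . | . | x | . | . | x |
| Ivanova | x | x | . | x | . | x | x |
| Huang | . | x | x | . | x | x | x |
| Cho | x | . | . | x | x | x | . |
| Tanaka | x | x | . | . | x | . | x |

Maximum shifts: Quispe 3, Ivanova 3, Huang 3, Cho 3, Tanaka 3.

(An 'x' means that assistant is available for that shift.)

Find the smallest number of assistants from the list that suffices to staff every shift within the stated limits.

3

7 slots to fill and no one can take more than 3, so at least ⌈7/3⌉ = 3 assistants are needed.
Quispe, Ivanova, and Huang alone can cover everything: May 15→Quispe, May 16→Ivanova, May 17→Huang, May 18→Quispe, May 19→Huang, May 20→Ivanova, May 21→Quispe.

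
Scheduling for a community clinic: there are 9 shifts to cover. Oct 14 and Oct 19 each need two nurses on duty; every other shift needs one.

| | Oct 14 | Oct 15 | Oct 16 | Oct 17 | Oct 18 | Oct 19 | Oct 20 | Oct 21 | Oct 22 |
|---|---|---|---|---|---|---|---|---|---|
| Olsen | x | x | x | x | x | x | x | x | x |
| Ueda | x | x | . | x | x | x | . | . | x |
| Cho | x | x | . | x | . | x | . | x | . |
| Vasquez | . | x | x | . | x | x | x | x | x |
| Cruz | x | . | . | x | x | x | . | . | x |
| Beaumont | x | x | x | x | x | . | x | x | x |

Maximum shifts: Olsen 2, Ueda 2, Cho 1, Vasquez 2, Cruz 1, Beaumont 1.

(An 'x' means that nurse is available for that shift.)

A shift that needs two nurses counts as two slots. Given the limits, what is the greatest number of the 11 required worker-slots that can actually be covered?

Total capacity across all nurses is 2+2+1+2+1+1 = 9, and 11 slots are needed, so at most 9 can be filled.
An assignment achieving 9: Oct 14→Ueda+Cruz, Oct 15→Ueda, Oct 16→Olsen, Oct 17→Beaumont, Oct 18→Vasquez, Oct 19→Vasquez, Oct 20→Olsen, Oct 21→Cho.
Loads: Olsen 2/2, Ueda 2/2, Cho 1/1, Vasquez 2/2, Cruz 1/1, Beaumont 1/1.

9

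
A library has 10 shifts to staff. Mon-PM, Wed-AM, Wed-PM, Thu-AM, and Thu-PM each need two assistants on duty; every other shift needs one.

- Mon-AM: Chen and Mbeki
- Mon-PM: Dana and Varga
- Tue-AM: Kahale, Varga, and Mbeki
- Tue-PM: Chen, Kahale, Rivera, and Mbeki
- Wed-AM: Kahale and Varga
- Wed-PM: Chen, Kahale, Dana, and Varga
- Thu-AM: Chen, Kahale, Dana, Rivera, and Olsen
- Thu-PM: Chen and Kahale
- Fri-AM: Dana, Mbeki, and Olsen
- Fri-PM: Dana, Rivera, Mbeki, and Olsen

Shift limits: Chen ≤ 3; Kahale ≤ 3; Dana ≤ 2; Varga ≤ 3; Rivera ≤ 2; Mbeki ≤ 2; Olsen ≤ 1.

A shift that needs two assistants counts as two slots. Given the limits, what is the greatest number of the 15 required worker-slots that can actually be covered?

15

Total capacity across all assistants is 3+3+2+3+2+2+1 = 16, and 15 slots are needed, so at most 15 can be filled.
An assignment achieving 15: Mon-AM→Chen, Mon-PM→Dana+Varga, Tue-AM→Kahale, Tue-PM→Rivera, Wed-AM→Kahale+Varga, Wed-PM→Chen+Varga, Thu-AM→Rivera+Olsen, Thu-PM→Chen+Kahale, Fri-AM→Dana, Fri-PM→Mbeki.
Loads: Chen 3/3, Kahale 3/3, Dana 2/2, Varga 3/3, Rivera 2/2, Mbeki 1/2, Olsen 1/1.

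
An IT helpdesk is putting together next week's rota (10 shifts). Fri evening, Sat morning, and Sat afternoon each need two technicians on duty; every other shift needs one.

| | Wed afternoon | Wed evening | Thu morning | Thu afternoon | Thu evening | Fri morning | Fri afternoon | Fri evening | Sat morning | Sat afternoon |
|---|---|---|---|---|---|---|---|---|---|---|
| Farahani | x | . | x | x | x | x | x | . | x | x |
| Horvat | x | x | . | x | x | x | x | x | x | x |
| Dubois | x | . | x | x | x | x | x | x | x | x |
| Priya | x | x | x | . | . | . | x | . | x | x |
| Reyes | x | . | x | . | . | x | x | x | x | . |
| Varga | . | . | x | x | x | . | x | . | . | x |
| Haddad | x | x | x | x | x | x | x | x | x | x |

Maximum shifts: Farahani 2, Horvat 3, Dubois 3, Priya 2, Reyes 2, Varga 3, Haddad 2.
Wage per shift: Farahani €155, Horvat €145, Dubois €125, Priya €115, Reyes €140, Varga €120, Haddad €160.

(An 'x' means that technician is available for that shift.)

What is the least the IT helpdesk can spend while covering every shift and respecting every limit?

€1680

Picking the cheapest available technician for each shift independently would cost €1565, but that ignores the shift limits.
An optimal schedule: Wed afternoon→Priya, Wed evening→Priya, Thu morning→Varga, Thu afternoon→Varga, Thu evening→Varga, Fri morning→Dubois, Fri afternoon→Horvat, Fri evening→Dubois+Reyes, Sat morning→Reyes+Horvat, Sat afternoon→Dubois+Horvat.
Total: 115 + 115 + 120 + 120 + 120 + 125 + 145 + 125 + 140 + 140 + 145 + 125 + 145 = €1680.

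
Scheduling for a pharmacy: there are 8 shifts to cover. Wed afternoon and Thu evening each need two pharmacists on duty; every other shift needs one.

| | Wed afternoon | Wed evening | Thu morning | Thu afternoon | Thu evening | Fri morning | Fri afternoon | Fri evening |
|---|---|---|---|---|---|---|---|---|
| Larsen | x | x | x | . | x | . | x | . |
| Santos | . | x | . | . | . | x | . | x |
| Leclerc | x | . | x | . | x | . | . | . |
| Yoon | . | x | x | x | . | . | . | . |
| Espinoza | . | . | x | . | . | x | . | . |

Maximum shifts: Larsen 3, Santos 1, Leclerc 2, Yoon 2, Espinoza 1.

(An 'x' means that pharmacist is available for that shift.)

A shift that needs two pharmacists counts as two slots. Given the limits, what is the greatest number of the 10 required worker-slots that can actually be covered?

Total capacity across all pharmacists is 3+1+2+2+1 = 9, and 10 slots are needed, so at most 9 can be filled.
An assignment achieving 9: Wed afternoon→Larsen+Leclerc, Wed evening→Yoon, Thu afternoon→Yoon, Thu evening→Larsen+Leclerc, Fri morning→Espinoza, Fri afternoon→Larsen, Fri evening→Santos.
Loads: Larsen 3/3, Santos 1/1, Leclerc 2/2, Yoon 2/2, Espinoza 1/1.

9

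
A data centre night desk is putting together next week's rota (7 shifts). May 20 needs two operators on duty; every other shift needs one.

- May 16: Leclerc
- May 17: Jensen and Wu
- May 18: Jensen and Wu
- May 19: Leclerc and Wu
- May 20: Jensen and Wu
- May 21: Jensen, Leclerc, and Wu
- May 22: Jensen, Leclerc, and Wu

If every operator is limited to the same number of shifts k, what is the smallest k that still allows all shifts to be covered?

With 3 operators and 8 worker-slots to fill, someone must work at least ⌈8/3⌉ = 3 shifts, so k ≥ 3.
k = 3 works: May 16→Leclerc, May 17→Jensen, May 18→Jensen, May 19→Leclerc, May 20→Jensen+Wu, May 21→Leclerc, May 22→Wu.
Loads: Jensen 3, Leclerc 3, Wu 2 — all ≤ 3.

3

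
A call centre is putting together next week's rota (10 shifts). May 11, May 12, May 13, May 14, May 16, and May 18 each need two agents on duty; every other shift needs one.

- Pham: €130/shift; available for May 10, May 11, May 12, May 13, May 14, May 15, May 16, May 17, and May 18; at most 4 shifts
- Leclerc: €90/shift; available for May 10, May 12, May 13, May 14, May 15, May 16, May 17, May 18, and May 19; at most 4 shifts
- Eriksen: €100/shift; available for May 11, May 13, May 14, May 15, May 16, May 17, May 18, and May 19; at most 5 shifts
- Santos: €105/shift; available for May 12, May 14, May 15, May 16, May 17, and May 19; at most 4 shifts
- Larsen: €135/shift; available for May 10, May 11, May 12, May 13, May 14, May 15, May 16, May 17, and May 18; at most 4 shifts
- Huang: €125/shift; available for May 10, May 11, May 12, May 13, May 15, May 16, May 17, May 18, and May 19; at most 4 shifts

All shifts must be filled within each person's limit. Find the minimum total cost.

Picking the cheapest available agent for each shift independently would cost €1540, but that ignores the shift limits.
An optimal schedule: May 10→Leclerc, May 11→Eriksen+Huang, May 12→Leclerc+Santos, May 13→Eriksen+Huang, May 14→Eriksen+Santos, May 15→Leclerc, May 16→Eriksen+Santos, May 17→Santos, May 18→Eriksen+Huang, May 19→Leclerc.
Total: 90 + 100 + 125 + 90 + 105 + 100 + 125 + 100 + 105 + 90 + 100 + 105 + 105 + 100 + 125 + 90 = €1655.

€1655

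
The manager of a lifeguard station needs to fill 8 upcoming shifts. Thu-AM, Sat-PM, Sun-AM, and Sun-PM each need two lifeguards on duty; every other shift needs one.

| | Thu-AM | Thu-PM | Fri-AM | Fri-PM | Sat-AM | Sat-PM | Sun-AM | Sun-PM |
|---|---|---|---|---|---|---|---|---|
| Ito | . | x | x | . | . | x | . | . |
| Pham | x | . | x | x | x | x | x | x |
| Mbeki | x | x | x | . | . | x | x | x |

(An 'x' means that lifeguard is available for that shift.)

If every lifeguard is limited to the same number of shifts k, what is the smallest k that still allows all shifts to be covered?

5

With 3 lifeguards and 12 worker-slots to fill, someone must work at least ⌈12/3⌉ = 4 shifts, so k ≥ 4.
k = 4 fails: Shifts {Thu-AM, Fri-PM, Sat-AM, Sun-AM, Sun-PM} need 8 worker-slots in total, but the lifeguards available for any of those shifts (Pham and Mbeki) can supply at most 7 among them. So no valid schedule exists.
k = 5 works: Thu-AM→Pham+Mbeki, Thu-PM→Ito, Fri-AM→Ito, Fri-PM→Pham, Sat-AM→Pham, Sat-PM→Ito+Mbeki, Sun-AM→Pham+Mbeki, Sun-PM→Pham+Mbeki.
Loads: Ito 3, Pham 5, Mbeki 4 — all ≤ 5.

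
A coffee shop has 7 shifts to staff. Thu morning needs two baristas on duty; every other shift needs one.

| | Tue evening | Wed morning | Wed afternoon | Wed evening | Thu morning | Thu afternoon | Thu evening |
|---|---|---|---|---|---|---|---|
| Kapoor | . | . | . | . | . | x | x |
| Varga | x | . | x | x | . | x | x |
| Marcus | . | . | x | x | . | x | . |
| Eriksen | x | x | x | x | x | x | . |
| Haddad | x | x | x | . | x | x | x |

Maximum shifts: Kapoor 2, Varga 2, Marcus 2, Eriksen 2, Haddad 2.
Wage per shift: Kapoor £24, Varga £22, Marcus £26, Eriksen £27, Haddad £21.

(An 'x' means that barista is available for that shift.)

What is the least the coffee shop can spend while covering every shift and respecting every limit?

£187

Thu morning can only be covered by Eriksen and Haddad, so that assignment is forced.
Picking the cheapest available barista for each shift independently would cost £175, but that ignores the shift limits.
An optimal schedule: Tue evening→Varga, Wed morning→Haddad, Wed afternoon→Marcus, Wed evening→Varga, Thu morning→Haddad+Eriksen, Thu afternoon→Kapoor, Thu evening→Kapoor.
Total: 22 + 21 + 26 + 22 + 21 + 27 + 24 + 24 = £187.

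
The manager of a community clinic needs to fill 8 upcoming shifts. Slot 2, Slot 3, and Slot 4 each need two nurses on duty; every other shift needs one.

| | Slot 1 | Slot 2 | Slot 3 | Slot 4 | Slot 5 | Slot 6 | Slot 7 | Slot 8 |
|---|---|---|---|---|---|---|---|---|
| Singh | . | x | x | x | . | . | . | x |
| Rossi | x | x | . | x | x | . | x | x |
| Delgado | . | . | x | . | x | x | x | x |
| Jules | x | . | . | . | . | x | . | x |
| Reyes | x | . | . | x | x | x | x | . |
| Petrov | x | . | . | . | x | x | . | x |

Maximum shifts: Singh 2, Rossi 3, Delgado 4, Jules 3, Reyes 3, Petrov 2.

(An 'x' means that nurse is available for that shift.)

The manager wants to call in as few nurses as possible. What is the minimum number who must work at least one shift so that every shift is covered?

11 slots to fill and no one can take more than 4, so at least ⌈11/4⌉ = 3 nurses are needed.
Any 3 nurses together have capacity at most 4+3+3 = 10 < 11 slots, so 3 can never suffice.
Singh, Rossi, Delgado, and Reyes alone can cover everything: Slot 1→Rossi, Slot 2→Singh+Rossi, Slot 3→Singh+Delgado, Slot 4→Rossi+Reyes, Slot 5→Delgado, Slot 6→Delgado, Slot 7→Reyes, Slot 8→Delgado.

4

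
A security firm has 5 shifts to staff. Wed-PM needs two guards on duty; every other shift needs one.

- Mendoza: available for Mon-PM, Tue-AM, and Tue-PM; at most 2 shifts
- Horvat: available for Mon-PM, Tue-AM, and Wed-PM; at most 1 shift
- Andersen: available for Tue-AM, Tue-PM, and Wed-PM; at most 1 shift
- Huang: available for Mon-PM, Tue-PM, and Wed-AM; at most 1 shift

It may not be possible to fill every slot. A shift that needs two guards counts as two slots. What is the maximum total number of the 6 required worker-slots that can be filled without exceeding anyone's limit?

Total capacity across all guards is 2+1+1+1 = 5, and 6 slots are needed, so at most 5 can be filled.
An assignment achieving 5: Mon-PM→Mendoza, Tue-AM→Mendoza, Wed-AM→Huang, Wed-PM→Horvat+Andersen.
Loads: Mendoza 2/2, Horvat 1/1, Andersen 1/1, Huang 1/1.

5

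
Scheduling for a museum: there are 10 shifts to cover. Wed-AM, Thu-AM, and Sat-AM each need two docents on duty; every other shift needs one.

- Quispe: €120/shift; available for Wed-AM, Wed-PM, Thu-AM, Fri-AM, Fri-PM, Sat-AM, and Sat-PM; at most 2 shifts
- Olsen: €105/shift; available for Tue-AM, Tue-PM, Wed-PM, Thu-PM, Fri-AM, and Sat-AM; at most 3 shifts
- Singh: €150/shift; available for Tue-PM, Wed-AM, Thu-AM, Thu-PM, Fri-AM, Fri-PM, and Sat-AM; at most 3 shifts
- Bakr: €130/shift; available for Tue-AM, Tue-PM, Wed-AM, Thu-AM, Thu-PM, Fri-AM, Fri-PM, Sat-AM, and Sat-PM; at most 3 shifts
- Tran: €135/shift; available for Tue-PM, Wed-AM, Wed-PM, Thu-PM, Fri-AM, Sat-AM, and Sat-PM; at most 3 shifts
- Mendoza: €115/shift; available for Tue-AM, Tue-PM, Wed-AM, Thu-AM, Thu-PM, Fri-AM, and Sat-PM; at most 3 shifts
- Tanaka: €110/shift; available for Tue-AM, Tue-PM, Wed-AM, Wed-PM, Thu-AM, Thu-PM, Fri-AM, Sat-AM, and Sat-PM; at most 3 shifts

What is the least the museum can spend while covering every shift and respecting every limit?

Picking the cheapest available docent for each shift independently would cost €1420, but that ignores the shift limits.
An optimal schedule: Tue-AM→Olsen, Tue-PM→Olsen, Wed-AM→Mendoza+Bakr, Wed-PM→Olsen, Thu-AM→Tanaka+Mendoza, Thu-PM→Tanaka, Fri-AM→Mendoza, Fri-PM→Quispe, Sat-AM→Quispe+Bakr, Sat-PM→Tanaka.
Total: 105 + 105 + 115 + 130 + 105 + 110 + 115 + 110 + 115 + 120 + 120 + 130 + 110 = €1490.

€1490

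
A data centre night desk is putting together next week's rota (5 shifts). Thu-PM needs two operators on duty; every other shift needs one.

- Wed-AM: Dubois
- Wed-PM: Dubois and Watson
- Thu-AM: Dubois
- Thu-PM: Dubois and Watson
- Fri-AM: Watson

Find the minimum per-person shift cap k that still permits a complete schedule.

With 2 operators and 6 worker-slots to fill, someone must work at least ⌈6/2⌉ = 3 shifts, so k ≥ 3.
k = 3 works: Wed-AM→Dubois, Wed-PM→Watson, Thu-AM→Dubois, Thu-PM→Dubois+Watson, Fri-AM→Watson.
Loads: Dubois 3, Watson 3 — all ≤ 3.

3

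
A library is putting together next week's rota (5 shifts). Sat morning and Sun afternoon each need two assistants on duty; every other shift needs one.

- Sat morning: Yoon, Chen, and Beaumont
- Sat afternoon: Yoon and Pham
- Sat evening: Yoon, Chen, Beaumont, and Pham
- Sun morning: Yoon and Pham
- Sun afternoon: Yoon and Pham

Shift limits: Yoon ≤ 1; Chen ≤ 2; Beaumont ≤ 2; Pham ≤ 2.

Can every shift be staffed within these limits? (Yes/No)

Total capacity is 7 and 7 slots are needed, so capacity alone doesn't rule it out.
Shifts {Sat afternoon, Sun morning, Sun afternoon} need 4 worker-slots in total, but the assistants available for any of those shifts (Yoon and Pham) can supply at most 3 among them. So no valid schedule exists.

No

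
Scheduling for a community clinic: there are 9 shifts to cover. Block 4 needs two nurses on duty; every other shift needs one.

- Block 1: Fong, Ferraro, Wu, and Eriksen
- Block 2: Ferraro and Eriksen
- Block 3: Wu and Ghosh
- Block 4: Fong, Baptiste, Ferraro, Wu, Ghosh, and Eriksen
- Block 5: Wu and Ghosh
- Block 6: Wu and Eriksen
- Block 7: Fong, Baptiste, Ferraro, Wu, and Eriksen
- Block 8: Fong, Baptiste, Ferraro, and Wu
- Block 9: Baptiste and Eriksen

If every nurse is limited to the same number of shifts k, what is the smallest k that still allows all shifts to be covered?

With 6 nurses and 10 worker-slots to fill, someone must work at least ⌈10/6⌉ = 2 shifts, so k ≥ 2.
k = 2 works: Block 1→Fong, Block 2→Ferraro, Block 3→Wu, Block 4→Ferraro+Ghosh, Block 5→Wu, Block 6→Eriksen, Block 7→Baptiste, Block 8→Fong, Block 9→Baptiste.
Loads: Fong 2, Baptiste 2, Ferraro 2, Wu 2, Ghosh 1, Eriksen 1 — all ≤ 2.

2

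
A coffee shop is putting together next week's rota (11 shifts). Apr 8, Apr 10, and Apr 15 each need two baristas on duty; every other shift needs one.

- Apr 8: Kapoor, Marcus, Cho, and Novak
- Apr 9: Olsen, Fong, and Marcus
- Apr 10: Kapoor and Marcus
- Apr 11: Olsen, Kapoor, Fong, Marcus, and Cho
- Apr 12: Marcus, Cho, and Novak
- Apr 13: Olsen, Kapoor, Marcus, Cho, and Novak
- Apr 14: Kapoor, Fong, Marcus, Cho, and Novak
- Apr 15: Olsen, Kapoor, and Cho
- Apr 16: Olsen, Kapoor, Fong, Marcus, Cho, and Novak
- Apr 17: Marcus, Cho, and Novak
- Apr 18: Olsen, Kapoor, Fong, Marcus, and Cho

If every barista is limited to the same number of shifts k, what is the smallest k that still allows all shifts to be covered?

With 6 baristas and 14 worker-slots to fill, someone must work at least ⌈14/6⌉ = 3 shifts, so k ≥ 3.
k = 3 works: Apr 8→Cho+Novak, Apr 9→Olsen, Apr 10→Kapoor+Marcus, Apr 11→Olsen, Apr 12→Marcus, Apr 13→Kapoor, Apr 14→Fong, Apr 15→Olsen+Kapoor, Apr 16→Fong, Apr 17→Marcus, Apr 18→Fong.
Loads: Olsen 3, Kapoor 3, Fong 3, Marcus 3, Cho 1, Novak 1 — all ≤ 3.

3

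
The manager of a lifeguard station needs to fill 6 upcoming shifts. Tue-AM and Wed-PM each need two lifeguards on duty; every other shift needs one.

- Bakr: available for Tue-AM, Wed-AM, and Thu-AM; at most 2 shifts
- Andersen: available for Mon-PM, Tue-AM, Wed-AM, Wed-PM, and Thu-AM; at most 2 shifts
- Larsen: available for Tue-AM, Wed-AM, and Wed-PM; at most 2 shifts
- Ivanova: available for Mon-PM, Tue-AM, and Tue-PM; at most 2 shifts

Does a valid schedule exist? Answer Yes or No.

Tue-PM can only be covered by Ivanova, so that assignment is forced.
Wed-PM can only be covered by Andersen and Larsen, so that assignment is forced.
One valid schedule: Mon-PM→Andersen, Tue-AM→Larsen+Ivanova, Tue-PM→Ivanova, Wed-AM→Bakr, Wed-PM→Andersen+Larsen, Thu-AM→Bakr.
Loads: Bakr 2/2, Andersen 2/2, Larsen 2/2, Ivanova 2/2 — all within limits.

Yes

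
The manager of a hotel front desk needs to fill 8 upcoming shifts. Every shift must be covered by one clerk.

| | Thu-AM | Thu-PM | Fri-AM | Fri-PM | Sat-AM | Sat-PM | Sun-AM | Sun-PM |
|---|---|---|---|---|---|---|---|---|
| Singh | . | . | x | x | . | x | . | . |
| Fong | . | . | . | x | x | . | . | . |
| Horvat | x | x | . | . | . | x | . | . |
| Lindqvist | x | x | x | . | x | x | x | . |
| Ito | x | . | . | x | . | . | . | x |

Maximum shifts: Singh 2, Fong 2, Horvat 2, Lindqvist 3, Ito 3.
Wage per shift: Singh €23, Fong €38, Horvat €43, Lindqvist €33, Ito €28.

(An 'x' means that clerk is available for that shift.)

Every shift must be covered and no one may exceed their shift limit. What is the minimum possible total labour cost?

€229

Sun-AM can only be covered by Lindqvist, so that assignment is forced.
Sun-PM can only be covered by Ito, so that assignment is forced.
Picking the cheapest available clerk for each shift independently would cost €224, but that ignores the shift limits.
An optimal schedule: Thu-AM→Ito, Thu-PM→Lindqvist, Fri-AM→Singh, Fri-PM→Ito, Sat-AM→Lindqvist, Sat-PM→Singh, Sun-AM→Lindqvist, Sun-PM→Ito.
Total: 28 + 33 + 23 + 28 + 33 + 23 + 33 + 28 = €229.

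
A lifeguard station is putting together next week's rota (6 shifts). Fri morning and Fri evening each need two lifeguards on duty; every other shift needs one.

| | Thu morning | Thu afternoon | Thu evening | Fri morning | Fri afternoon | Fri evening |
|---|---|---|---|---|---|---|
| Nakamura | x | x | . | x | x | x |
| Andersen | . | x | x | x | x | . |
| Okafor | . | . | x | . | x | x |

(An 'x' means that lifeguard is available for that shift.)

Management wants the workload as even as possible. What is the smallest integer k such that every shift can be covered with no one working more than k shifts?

3

With 3 lifeguards and 8 worker-slots to fill, someone must work at least ⌈8/3⌉ = 3 shifts, so k ≥ 3.
k = 3 works: Thu morning→Nakamura, Thu afternoon→Andersen, Thu evening→Andersen, Fri morning→Nakamura+Andersen, Fri afternoon→Okafor, Fri evening→Nakamura+Okafor.
Loads: Nakamura 3, Andersen 3, Okafor 2 — all ≤ 3.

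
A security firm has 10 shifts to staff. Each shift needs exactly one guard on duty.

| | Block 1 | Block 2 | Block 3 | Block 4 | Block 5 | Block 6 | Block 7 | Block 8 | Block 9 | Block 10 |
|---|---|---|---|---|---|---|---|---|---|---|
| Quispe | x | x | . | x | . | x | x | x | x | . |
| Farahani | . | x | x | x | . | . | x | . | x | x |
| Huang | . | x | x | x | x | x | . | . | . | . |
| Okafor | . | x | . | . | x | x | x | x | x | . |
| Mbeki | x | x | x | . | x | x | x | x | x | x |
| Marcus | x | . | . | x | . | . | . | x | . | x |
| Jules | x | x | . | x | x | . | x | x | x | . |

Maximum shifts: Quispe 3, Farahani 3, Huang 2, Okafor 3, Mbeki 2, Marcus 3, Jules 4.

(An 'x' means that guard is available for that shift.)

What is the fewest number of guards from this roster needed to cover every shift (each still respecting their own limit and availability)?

10 slots to fill and no one can take more than 4, so at least ⌈10/4⌉ = 3 guards are needed.
Quispe, Farahani, and Jules alone can cover everything: Block 1→Quispe, Block 2→Farahani, Block 3→Farahani, Block 4→Jules, Block 5→Jules, Block 6→Quispe, Block 7→Jules, Block 8→Quispe, Block 9→Jules, Block 10→Farahani.

3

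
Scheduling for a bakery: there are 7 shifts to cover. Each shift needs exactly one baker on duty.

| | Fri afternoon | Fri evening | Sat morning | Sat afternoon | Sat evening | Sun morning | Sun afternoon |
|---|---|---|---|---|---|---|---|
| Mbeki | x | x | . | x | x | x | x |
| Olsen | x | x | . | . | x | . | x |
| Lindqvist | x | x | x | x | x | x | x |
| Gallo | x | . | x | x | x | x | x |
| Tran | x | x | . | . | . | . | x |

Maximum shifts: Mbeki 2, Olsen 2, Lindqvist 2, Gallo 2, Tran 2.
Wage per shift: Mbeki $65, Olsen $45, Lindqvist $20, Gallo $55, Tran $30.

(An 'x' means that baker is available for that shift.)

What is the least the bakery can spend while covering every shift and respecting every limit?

$245

Picking the cheapest available baker for each shift independently would cost $140, but that ignores the shift limits.
An optimal schedule: Fri afternoon→Tran, Fri evening→Tran, Sat morning→Lindqvist, Sat afternoon→Lindqvist, Sat evening→Olsen, Sun morning→Gallo, Sun afternoon→Olsen.
Total: 30 + 30 + 20 + 20 + 45 + 55 + 45 = $245.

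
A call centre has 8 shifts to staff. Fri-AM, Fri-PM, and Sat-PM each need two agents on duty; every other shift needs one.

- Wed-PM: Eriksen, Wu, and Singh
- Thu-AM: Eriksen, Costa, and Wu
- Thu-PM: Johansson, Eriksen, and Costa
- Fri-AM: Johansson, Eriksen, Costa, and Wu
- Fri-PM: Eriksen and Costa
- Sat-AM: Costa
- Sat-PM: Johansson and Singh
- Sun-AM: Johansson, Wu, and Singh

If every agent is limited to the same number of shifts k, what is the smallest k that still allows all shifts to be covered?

With 5 agents and 11 worker-slots to fill, someone must work at least ⌈11/5⌉ = 3 shifts, so k ≥ 3.
k = 3 works: Wed-PM→Eriksen, Thu-AM→Eriksen, Thu-PM→Johansson, Fri-AM→Costa+Wu, Fri-PM→Eriksen+Costa, Sat-AM→Costa, Sat-PM→Johansson+Singh, Sun-AM→Johansson.
Loads: Johansson 3, Eriksen 3, Costa 3, Wu 1, Singh 1 — all ≤ 3.

3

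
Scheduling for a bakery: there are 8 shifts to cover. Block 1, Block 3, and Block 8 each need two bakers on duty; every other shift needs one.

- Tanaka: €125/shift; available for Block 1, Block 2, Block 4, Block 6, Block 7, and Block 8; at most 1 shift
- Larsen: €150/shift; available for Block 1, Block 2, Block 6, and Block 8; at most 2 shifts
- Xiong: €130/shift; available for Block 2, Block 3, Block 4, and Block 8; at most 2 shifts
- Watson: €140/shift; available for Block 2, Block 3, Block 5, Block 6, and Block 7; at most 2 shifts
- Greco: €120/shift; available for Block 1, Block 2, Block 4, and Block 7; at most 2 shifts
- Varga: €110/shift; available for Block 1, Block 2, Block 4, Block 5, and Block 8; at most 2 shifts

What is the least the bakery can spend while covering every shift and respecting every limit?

€1425

Block 3 can only be covered by Xiong and Watson, so that assignment is forced.
Picking the cheapest available baker for each shift independently would cost €1310, but that ignores the shift limits.
An optimal schedule: Block 1→Larsen+Greco, Block 2→Varga, Block 3→Xiong+Watson, Block 4→Xiong, Block 5→Watson, Block 6→Tanaka, Block 7→Greco, Block 8→Larsen+Varga.
Total: 150 + 120 + 110 + 130 + 140 + 130 + 140 + 125 + 120 + 150 + 110 = €1425.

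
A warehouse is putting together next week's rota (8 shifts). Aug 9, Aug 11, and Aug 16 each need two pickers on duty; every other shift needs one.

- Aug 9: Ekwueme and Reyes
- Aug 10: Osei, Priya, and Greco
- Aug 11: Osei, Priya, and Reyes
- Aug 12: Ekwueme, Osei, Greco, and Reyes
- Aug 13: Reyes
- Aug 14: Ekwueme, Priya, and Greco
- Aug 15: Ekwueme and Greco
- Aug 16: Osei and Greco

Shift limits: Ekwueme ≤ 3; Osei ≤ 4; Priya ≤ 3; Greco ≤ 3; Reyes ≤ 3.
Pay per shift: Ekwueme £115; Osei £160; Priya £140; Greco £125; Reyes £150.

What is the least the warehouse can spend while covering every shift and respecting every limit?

Aug 9 can only be covered by Ekwueme and Reyes, so that assignment is forced.
Aug 13 can only be covered by Reyes, so that assignment is forced.
Aug 16 can only be covered by Osei and Greco, so that assignment is forced.
Picking the cheapest available picker for each shift independently would cost £1460, but that ignores the shift limits.
An optimal schedule: Aug 9→Ekwueme+Reyes, Aug 10→Greco, Aug 11→Priya+Reyes, Aug 12→Greco, Aug 13→Reyes, Aug 14→Ekwueme, Aug 15→Ekwueme, Aug 16→Greco+Osei.
Total: 115 + 150 + 125 + 140 + 150 + 125 + 150 + 115 + 115 + 125 + 160 = £1470.

£1470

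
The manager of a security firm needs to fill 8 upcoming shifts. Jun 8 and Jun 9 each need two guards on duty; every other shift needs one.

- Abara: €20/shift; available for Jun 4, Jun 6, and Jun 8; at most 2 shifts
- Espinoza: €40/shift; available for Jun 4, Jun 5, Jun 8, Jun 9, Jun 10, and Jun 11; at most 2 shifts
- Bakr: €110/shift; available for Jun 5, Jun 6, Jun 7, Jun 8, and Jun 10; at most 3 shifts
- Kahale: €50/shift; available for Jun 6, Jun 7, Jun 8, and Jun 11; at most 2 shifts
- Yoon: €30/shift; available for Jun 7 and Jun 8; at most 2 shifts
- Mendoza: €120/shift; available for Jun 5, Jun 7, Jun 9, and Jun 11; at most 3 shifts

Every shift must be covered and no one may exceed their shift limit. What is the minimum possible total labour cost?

€510

Jun 9 can only be covered by Espinoza and Mendoza, so that assignment is forced.
Picking the cheapest available guard for each shift independently would cost €400, but that ignores the shift limits.
An optimal schedule: Jun 4→Abara, Jun 5→Bakr, Jun 6→Abara, Jun 7→Yoon, Jun 8→Yoon+Kahale, Jun 9→Espinoza+Mendoza, Jun 10→Espinoza, Jun 11→Kahale.
Total: 20 + 110 + 20 + 30 + 30 + 50 + 40 + 120 + 40 + 50 = €510.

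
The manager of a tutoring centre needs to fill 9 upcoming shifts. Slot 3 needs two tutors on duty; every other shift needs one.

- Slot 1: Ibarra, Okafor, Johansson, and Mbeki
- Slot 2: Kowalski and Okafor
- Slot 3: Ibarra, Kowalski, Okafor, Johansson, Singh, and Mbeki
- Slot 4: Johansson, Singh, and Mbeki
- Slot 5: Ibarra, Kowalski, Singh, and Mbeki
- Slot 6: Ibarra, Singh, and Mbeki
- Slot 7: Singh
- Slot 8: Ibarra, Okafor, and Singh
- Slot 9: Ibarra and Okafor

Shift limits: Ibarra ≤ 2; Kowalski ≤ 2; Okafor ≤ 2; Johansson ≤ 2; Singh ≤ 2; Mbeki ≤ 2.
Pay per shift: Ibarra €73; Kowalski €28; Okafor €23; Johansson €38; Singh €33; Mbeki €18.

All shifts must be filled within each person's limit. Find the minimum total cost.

€280

Slot 7 can only be covered by Singh, so that assignment is forced.
Picking the cheapest available tutor for each shift independently would cost €215, but that ignores the shift limits.
An optimal schedule: Slot 1→Johansson, Slot 2→Okafor, Slot 3→Kowalski+Johansson, Slot 4→Mbeki, Slot 5→Kowalski, Slot 6→Mbeki, Slot 7→Singh, Slot 8→Singh, Slot 9→Okafor.
Total: 38 + 23 + 28 + 38 + 18 + 28 + 18 + 33 + 33 + 23 = €280.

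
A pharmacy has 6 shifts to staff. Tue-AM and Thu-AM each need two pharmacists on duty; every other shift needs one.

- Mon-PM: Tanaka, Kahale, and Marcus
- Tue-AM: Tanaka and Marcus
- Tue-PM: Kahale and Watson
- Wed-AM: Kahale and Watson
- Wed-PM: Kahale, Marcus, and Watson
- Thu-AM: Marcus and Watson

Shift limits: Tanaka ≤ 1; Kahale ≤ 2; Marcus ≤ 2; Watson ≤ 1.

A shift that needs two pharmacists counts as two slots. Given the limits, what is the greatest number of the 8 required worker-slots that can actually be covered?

6

Total capacity across all pharmacists is 1+2+2+1 = 6, and 8 slots are needed, so at most 6 can be filled.
An assignment achieving 6: Tue-AM→Tanaka+Marcus, Tue-PM→Kahale, Wed-AM→Kahale, Thu-AM→Marcus+Watson.
Loads: Tanaka 1/1, Kahale 2/2, Marcus 2/2, Watson 1/1.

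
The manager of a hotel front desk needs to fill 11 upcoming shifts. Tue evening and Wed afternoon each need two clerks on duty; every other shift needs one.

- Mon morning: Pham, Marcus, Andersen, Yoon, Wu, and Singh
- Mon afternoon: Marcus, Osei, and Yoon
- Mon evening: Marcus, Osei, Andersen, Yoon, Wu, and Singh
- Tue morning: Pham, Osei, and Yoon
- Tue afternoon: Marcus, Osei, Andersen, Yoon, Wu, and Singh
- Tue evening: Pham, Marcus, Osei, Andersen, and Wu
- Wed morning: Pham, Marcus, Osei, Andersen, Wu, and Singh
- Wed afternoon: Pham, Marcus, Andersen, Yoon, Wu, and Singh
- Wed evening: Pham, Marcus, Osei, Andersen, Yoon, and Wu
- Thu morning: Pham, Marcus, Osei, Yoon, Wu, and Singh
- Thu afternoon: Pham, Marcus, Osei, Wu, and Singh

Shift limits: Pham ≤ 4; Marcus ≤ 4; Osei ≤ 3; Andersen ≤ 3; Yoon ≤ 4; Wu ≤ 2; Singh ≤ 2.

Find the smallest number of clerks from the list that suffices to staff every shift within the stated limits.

13 slots to fill and no one can take more than 4, so at least ⌈13/4⌉ = 4 clerks are needed.
Pham, Marcus, Osei, and Andersen alone can cover everything: Mon morning→Pham, Mon afternoon→Marcus, Mon evening→Marcus, Tue morning→Pham, Tue afternoon→Marcus, Tue evening→Osei+Andersen, Wed morning→Osei, Wed afternoon→Pham+Marcus, Wed evening→Andersen, Thu morning→Pham, Thu afternoon→Osei.

4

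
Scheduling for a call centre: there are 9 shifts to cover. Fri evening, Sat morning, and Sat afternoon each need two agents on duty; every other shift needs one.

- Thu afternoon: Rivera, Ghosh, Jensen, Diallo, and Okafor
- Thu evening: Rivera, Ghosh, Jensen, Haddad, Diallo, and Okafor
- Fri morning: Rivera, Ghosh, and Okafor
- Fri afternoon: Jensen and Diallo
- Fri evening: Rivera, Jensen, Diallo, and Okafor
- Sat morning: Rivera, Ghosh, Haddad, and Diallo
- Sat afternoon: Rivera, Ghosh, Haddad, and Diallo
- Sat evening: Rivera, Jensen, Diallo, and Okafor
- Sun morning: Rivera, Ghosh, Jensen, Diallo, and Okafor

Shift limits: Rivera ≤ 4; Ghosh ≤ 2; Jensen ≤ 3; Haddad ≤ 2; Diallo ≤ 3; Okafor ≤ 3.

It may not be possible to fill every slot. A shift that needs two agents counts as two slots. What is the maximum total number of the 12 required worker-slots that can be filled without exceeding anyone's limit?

12

Total capacity across all agents is 4+2+3+2+3+3 = 17, and 12 slots are needed, so at most 12 can be filled.
An assignment achieving 12: Thu afternoon→Diallo, Thu evening→Haddad, Fri morning→Rivera, Fri afternoon→Jensen, Fri evening→Rivera+Jensen, Sat morning→Rivera+Ghosh, Sat afternoon→Rivera+Ghosh, Sat evening→Jensen, Sun morning→Diallo.
Loads: Rivera 4/4, Ghosh 2/2, Jensen 3/3, Haddad 1/2, Diallo 2/3, Okafor 0/3.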